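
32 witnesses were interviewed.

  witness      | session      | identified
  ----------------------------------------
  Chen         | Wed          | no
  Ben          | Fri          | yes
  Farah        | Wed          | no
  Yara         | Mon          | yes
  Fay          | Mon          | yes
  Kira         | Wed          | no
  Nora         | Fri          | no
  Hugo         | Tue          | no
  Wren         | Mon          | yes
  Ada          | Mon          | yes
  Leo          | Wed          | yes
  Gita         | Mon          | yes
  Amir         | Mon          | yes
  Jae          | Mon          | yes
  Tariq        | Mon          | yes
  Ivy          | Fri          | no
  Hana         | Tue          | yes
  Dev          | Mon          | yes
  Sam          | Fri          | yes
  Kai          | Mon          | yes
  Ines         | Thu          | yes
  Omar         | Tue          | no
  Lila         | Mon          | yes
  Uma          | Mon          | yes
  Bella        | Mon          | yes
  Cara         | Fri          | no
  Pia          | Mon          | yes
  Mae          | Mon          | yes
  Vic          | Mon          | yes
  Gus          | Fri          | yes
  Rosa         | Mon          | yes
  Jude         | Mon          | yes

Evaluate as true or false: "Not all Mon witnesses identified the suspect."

'Not all Mon witnesses identified the suspect' holds iff A ⊄ B (|A ∖ B| ≥ 1).
|A| = 18, |A ∩ B| = 18, |A ∖ B| = 0.
So the statement is false.

False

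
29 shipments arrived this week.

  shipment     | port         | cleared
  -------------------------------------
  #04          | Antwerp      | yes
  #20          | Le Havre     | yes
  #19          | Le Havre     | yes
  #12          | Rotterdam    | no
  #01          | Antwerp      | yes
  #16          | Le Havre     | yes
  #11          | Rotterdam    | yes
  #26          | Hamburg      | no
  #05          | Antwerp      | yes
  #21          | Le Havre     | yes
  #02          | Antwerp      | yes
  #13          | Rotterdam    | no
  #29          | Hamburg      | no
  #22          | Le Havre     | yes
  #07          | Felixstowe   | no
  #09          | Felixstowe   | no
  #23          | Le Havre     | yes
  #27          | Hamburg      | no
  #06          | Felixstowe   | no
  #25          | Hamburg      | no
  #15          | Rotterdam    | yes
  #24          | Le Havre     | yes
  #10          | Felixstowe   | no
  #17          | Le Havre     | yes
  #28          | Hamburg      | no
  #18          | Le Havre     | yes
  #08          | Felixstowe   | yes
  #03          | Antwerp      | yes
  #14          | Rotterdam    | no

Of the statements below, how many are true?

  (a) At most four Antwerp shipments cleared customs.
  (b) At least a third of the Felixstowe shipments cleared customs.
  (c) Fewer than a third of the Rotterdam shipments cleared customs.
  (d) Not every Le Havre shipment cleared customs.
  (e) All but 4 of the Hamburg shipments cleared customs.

(a) Antwerp: |A| = 5, |A ∩ B| = 5; needs |A ∩ B| ≤ 4 — false.
(b) Felixstowe: |A| = 5, |A ∩ B| = 1; needs |A ∩ B| / |A| ≥ 1/3 — false.
(c) Rotterdam: |A| = 5, |A ∩ B| = 2; needs |A ∩ B| / |A| < 1/3 — false.
(d) Le Havre: |A| = 9, |A ∩ B| = 9; needs A ⊄ B (|A ∖ B| ≥ 1) — false.
(e) Hamburg: |A| = 5, |A ∩ B| = 0; needs |A ∖ B| = 4 — false.

0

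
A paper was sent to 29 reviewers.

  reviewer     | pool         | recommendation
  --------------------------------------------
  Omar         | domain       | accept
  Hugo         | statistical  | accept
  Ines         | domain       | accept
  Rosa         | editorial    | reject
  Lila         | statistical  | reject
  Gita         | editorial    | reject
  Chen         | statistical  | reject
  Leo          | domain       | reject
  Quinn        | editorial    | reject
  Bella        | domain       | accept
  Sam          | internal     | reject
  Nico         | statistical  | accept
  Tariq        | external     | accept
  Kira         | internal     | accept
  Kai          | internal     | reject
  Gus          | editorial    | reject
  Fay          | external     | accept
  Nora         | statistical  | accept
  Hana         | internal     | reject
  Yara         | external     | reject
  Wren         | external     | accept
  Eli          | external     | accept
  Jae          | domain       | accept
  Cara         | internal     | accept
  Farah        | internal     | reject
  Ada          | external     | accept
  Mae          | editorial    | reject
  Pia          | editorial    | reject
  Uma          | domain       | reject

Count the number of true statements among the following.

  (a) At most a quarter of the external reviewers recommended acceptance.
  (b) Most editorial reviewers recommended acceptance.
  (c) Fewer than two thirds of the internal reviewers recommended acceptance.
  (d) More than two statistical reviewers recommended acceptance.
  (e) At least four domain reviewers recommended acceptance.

(a) external: |A| = 6, |A ∩ B| = 5; needs |A ∩ B| / |A| ≤ 1/4 — false.
(b) editorial: |A| = 6, |A ∩ B| = 0; needs |A ∩ B| > |A ∖ B| — false.
(c) internal: |A| = 6, |A ∩ B| = 2; needs |A ∩ B| / |A| < 2/3 — true.
(d) statistical: |A| = 5, |A ∩ B| = 3; needs |A ∩ B| > 2 — true.
(e) domain: |A| = 6, |A ∩ B| = 4; needs |A ∩ B| ≥ 4 — true.

3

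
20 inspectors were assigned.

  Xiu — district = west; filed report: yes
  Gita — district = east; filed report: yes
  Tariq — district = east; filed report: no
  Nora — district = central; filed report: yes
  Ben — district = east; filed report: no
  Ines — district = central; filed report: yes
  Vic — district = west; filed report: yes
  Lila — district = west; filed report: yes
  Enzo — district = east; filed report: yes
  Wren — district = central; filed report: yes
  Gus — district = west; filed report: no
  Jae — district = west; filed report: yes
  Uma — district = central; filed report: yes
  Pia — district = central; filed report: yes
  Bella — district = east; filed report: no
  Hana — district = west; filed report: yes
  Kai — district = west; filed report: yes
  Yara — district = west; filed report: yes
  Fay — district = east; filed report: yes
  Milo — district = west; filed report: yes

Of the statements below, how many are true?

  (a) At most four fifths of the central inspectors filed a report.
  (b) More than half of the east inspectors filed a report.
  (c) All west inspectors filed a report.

(a) central: |A| = 5, |A ∩ B| = 5; needs |A ∩ B| / |A| ≤ 4/5 — false.
(b) east: |A| = 6, |A ∩ B| = 3; needs |A ∩ B| > |A ∖ B| — false.
(c) west: |A| = 9, |A ∩ B| = 8; needs A ⊆ B, i.e. every element of A is in B (|A ∖ B| = 0) — false.

0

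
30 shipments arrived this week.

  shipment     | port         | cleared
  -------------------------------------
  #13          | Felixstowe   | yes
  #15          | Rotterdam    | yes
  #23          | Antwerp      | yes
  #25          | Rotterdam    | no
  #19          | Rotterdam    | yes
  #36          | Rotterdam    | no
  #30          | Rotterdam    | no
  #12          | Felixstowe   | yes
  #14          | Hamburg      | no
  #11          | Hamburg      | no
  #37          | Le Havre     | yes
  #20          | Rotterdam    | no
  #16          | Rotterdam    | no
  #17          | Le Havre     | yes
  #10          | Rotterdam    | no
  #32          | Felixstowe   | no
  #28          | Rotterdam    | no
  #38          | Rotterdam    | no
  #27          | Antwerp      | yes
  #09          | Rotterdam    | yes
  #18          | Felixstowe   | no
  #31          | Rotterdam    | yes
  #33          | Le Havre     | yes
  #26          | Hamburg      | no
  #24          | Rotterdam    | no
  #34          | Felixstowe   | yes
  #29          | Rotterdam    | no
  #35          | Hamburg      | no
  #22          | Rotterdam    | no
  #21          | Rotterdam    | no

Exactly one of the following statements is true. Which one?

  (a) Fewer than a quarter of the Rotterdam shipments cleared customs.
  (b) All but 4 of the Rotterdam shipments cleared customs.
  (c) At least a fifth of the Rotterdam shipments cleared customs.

(c)

|A| = 16, |A ∩ B| = 4, |A ∖ B| = 12.
(a) requires |A ∩ B| / |A| < 1/4: false.
(b) requires |A ∖ B| = 4: false.
(c) requires |A ∩ B| / |A| ≥ 1/5: true.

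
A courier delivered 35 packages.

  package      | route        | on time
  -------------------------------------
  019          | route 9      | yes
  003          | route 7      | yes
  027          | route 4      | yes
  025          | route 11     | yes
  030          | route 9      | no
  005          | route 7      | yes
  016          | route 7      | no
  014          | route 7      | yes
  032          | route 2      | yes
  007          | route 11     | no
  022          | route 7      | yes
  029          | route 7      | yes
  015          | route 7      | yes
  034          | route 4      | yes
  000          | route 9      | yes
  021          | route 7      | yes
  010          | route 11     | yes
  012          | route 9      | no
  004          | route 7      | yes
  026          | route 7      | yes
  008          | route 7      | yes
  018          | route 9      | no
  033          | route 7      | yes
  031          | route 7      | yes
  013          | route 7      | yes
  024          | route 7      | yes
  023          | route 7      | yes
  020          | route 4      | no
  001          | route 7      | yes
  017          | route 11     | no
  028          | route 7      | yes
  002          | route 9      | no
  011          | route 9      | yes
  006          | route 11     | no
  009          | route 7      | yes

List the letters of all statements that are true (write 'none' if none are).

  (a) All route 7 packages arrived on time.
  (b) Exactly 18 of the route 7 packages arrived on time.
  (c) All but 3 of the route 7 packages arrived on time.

(b)

|A| = 19, |A ∩ B| = 18, |A ∖ B| = 1.
(a) A ⊆ B, i.e. every element of A is in B (|A ∖ B| = 0): fails.
(b) |A ∩ B| = 18: holds.
(c) |A ∖ B| = 3: fails.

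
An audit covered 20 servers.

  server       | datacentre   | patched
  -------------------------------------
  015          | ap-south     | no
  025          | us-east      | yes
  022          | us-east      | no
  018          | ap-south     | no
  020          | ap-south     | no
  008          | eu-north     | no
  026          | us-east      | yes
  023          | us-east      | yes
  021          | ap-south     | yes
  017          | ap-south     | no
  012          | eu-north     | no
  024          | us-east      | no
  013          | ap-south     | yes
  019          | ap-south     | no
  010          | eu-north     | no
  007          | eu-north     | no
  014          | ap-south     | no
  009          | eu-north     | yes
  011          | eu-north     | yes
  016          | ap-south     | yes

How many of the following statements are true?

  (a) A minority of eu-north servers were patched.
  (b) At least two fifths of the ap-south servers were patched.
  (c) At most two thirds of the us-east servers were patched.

2

(a) eu-north: |A| = 6, |A ∩ B| = 2; needs |A ∩ B| < |A ∖ B| — true.
(b) ap-south: |A| = 9, |A ∩ B| = 3; needs |A ∩ B| / |A| ≥ 2/5 — false.
(c) us-east: |A| = 5, |A ∩ B| = 3; needs |A ∩ B| / |A| ≤ 2/3 — true.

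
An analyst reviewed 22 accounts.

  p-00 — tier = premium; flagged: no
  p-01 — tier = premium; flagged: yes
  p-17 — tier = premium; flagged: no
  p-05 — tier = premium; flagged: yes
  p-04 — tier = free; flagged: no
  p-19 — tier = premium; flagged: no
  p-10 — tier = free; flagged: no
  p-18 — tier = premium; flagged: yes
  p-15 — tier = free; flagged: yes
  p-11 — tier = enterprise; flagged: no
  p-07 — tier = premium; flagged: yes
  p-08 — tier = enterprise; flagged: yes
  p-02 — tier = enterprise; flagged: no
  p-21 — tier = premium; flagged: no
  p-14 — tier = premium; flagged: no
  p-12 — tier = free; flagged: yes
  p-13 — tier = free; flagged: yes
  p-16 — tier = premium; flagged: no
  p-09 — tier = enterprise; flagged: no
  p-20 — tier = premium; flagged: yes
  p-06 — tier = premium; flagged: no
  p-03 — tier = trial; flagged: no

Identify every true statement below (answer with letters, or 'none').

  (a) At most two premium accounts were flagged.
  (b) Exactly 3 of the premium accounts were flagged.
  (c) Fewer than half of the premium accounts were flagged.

|A| = 12, |A ∩ B| = 5, |A ∖ B| = 7.
(a) |A ∩ B| ≤ 2: fails.
(b) |A ∩ B| = 3: fails.
(c) |A ∩ B| < |A ∖ B|: holds.

(c)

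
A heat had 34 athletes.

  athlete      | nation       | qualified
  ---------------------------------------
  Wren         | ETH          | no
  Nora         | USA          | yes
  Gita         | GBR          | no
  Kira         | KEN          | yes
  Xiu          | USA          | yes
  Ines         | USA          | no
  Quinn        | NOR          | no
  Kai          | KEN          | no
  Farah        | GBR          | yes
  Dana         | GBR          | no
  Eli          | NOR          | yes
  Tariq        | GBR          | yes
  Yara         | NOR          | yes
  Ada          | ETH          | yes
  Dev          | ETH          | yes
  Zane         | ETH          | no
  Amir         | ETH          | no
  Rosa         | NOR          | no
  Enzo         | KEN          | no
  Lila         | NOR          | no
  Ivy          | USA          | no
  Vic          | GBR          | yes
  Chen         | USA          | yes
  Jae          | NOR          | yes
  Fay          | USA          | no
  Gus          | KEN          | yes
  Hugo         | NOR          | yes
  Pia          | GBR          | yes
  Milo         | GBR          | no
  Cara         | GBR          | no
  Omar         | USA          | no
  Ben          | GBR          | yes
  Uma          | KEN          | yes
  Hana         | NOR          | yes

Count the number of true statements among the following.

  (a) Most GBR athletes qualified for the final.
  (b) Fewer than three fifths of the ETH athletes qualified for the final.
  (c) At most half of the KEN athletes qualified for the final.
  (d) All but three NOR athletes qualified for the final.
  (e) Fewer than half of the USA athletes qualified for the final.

4

(a) GBR: |A| = 9, |A ∩ B| = 5; needs |A ∩ B| > |A ∖ B| — true.
(b) ETH: |A| = 5, |A ∩ B| = 2; needs |A ∩ B| / |A| < 3/5 — true.
(c) KEN: |A| = 5, |A ∩ B| = 3; needs |A ∩ B| ≤ |A ∖ B| — false.
(d) NOR: |A| = 8, |A ∩ B| = 5; needs |A ∖ B| = 3 — true.
(e) USA: |A| = 7, |A ∩ B| = 3; needs |A ∩ B| < |A ∖ B| — true.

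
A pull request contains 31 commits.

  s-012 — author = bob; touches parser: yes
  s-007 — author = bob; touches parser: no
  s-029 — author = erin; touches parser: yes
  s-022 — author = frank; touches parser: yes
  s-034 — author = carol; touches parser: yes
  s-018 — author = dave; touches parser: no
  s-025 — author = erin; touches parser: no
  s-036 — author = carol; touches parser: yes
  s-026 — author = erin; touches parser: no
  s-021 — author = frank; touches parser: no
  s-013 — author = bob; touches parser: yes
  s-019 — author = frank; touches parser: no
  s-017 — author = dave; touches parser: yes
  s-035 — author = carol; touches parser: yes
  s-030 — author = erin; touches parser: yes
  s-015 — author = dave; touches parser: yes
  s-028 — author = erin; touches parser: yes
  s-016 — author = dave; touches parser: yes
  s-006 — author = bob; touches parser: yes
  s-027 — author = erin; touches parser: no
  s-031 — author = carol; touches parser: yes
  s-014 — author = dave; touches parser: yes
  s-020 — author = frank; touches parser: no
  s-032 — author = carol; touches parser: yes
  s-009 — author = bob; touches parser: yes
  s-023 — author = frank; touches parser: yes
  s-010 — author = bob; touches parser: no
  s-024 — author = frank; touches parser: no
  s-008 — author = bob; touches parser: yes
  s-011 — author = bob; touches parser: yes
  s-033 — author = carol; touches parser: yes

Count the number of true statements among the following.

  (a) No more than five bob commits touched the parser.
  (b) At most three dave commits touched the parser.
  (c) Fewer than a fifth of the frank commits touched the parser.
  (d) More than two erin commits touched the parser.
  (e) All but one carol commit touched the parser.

(a) bob: |A| = 8, |A ∩ B| = 6; needs |A ∩ B| ≤ 5 — false.
(b) dave: |A| = 5, |A ∩ B| = 4; needs |A ∩ B| ≤ 3 — false.
(c) frank: |A| = 6, |A ∩ B| = 2; needs |A ∩ B| / |A| < 1/5 — false.
(d) erin: |A| = 6, |A ∩ B| = 3; needs |A ∩ B| > 2 — true.
(e) carol: |A| = 6, |A ∩ B| = 6; needs |A ∖ B| = 1 — false.

1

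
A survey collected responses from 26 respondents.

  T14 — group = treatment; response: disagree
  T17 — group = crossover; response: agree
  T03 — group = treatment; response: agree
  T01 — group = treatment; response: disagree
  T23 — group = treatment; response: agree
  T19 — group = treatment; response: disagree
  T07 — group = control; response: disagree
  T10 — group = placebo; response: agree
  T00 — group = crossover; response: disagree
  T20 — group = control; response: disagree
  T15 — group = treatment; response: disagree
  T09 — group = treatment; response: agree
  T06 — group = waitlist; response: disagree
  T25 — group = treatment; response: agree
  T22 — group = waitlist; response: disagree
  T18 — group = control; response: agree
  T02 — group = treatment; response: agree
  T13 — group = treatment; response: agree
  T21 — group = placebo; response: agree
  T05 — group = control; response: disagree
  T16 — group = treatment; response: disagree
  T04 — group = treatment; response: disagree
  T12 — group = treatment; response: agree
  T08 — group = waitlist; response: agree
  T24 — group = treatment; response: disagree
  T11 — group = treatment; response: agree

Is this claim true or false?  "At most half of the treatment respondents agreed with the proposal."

Truth condition: |A ∩ B| ≤ |A ∖ B|.
|A| = 15, |A ∩ B| = 8, |A ∖ B| = 7.
8 > 7, so the statement is false.

False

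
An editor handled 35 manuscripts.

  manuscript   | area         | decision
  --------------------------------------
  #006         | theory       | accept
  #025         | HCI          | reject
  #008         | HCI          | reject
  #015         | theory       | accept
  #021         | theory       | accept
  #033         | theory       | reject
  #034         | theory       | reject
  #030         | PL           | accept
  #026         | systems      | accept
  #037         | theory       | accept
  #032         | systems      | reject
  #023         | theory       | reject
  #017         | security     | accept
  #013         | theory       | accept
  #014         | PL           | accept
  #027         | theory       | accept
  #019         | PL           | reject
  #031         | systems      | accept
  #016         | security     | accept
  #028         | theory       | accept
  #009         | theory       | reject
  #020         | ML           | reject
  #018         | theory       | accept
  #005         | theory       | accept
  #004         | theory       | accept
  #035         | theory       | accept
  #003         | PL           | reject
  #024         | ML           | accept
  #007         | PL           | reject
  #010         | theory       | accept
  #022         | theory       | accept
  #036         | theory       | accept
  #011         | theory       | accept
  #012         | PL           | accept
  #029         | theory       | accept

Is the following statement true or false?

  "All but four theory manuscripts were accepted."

'All but four theory manuscripts were accepted' holds iff |A ∖ B| = 4.
|A| = 20, |A ∩ B| = 16, |A ∖ B| = 4.
|A ∖ B| = 4, so the statement is true.

True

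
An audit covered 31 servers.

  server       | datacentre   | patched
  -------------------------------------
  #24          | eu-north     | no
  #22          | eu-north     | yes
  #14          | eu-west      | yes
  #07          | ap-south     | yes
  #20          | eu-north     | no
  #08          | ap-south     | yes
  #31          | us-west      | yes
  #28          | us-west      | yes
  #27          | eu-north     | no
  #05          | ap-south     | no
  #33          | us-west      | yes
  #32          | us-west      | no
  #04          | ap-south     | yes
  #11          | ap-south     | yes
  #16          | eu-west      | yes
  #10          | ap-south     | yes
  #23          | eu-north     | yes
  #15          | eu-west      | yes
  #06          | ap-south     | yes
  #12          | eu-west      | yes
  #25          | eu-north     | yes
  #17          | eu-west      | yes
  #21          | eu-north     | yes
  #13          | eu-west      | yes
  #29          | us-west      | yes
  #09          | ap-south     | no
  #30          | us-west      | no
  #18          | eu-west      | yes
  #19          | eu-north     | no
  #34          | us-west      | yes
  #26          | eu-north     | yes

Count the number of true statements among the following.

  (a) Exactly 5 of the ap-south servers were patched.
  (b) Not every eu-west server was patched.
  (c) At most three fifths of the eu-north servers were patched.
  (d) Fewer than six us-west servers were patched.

2

(a) ap-south: |A| = 8, |A ∩ B| = 6; needs |A ∩ B| = 5 — false.
(b) eu-west: |A| = 7, |A ∩ B| = 7; needs A ⊄ B (|A ∖ B| ≥ 1) — false.
(c) eu-north: |A| = 9, |A ∩ B| = 5; needs |A ∩ B| / |A| ≤ 3/5 — true.
(d) us-west: |A| = 7, |A ∩ B| = 5; needs |A ∩ B| < 6 — true.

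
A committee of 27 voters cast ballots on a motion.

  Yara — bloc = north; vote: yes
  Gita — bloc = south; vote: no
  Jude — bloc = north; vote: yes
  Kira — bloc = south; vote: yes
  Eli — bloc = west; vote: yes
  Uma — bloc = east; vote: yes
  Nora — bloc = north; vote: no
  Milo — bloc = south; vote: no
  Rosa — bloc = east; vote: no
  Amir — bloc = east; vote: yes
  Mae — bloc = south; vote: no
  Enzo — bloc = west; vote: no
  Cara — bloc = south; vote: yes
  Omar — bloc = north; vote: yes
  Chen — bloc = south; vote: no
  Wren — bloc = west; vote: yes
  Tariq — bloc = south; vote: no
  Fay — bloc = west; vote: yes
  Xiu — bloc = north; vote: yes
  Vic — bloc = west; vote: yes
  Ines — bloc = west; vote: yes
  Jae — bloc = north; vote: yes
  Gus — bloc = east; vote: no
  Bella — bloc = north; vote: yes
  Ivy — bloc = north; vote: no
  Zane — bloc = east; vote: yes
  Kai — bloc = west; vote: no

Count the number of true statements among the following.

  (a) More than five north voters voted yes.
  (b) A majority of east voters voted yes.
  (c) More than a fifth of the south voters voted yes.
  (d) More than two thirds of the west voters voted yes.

4

(a) north: |A| = 8, |A ∩ B| = 6; needs |A ∩ B| > 5 — true.
(b) east: |A| = 5, |A ∩ B| = 3; needs |A ∩ B| > |A ∖ B| — true.
(c) south: |A| = 7, |A ∩ B| = 2; needs |A ∩ B| / |A| > 1/5 — true.
(d) west: |A| = 7, |A ∩ B| = 5; needs |A ∩ B| / |A| > 2/3 — true.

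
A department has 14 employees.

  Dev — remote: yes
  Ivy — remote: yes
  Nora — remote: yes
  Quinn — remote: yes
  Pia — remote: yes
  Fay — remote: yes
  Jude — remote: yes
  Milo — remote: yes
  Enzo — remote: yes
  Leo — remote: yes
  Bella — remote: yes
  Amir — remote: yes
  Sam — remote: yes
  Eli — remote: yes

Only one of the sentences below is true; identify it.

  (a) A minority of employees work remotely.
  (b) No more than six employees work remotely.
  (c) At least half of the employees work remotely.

(c)

|A| = 14, |A ∩ B| = 14, |A ∖ B| = 0.
(a) requires |A ∩ B| < |A ∖ B|: false.
(b) requires |A ∩ B| ≤ 6: false.
(c) requires |A ∩ B| ≥ |A ∖ B|: true.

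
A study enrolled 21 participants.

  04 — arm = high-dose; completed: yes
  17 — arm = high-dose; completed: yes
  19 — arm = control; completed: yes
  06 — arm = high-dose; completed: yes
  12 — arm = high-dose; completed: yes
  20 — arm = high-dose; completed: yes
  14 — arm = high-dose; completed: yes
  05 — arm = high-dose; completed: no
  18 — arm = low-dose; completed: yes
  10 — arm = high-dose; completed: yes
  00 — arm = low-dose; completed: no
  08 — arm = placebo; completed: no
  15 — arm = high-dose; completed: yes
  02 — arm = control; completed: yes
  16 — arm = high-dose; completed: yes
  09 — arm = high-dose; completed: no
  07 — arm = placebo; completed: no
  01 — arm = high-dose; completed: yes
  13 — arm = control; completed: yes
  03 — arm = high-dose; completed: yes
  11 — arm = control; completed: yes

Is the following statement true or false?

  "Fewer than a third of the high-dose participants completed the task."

False

Truth condition: |A ∩ B| / |A| < 1/3.
A (the restrictor) = {04, 17, 06, 12, 20, 14, 05, 10, 15, 16, 09, 01, 03}, |A| = 13.
A ∩ B = {04, 17, 06, 12, 20, 14, 10, 15, 16, 01, 03}, so |A ∩ B| = 11.
A ∖ B = {05, 09}, so |A ∖ B| = 2.
|A ∩ B|/|A| = 11/13, so the statement is false.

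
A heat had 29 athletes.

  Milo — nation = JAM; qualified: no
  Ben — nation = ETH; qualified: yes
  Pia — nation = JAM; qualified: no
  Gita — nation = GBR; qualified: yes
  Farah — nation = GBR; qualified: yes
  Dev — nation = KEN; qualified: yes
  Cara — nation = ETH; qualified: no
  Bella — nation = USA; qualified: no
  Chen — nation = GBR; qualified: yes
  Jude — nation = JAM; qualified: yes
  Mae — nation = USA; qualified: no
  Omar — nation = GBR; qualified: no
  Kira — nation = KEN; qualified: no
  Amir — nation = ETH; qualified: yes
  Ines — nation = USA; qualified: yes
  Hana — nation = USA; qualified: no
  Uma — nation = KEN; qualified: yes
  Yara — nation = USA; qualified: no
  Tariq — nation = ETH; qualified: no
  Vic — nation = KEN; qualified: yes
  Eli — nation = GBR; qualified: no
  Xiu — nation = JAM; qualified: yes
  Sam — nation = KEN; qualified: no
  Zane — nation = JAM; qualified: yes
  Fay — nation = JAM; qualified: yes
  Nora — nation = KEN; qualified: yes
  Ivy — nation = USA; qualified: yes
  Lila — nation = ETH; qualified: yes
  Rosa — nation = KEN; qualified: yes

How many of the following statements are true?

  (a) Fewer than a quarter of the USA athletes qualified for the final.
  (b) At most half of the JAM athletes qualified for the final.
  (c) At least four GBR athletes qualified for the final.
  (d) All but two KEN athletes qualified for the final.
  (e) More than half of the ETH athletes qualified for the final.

(a) USA: |A| = 6, |A ∩ B| = 2; needs |A ∩ B| / |A| < 1/4 — false.
(b) JAM: |A| = 6, |A ∩ B| = 4; needs |A ∩ B| ≤ |A ∖ B| — false.
(c) GBR: |A| = 5, |A ∩ B| = 3; needs |A ∩ B| ≥ 4 — false.
(d) KEN: |A| = 7, |A ∩ B| = 5; needs |A ∖ B| = 2 — true.
(e) ETH: |A| = 5, |A ∩ B| = 3; needs |A ∩ B| > |A ∖ B| — true.

2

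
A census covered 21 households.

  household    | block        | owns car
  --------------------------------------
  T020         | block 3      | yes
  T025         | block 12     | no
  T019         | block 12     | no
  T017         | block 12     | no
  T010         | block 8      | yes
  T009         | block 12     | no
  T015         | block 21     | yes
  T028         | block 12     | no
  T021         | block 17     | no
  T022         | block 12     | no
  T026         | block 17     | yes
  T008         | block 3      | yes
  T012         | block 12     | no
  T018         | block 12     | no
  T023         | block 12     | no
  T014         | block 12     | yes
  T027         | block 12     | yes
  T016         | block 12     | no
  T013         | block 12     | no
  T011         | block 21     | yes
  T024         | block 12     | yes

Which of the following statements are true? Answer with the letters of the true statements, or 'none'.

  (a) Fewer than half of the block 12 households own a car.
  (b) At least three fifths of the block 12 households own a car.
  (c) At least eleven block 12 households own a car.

|A| = 14, |A ∩ B| = 3, |A ∖ B| = 11.
(a) |A ∩ B| < |A ∖ B|: holds.
(b) |A ∩ B| / |A| ≥ 3/5: fails.
(c) |A ∩ B| ≥ 11: fails.

(a)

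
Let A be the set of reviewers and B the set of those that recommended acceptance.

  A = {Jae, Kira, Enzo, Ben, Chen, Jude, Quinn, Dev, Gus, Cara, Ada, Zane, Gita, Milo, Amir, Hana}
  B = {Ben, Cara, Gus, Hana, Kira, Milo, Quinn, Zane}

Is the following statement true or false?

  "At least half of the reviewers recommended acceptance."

Truth condition: |A ∩ B| ≥ |A ∖ B|.
|A| = 16, |A ∩ B| = 8, |A ∖ B| = 8.
8 = 8, so the statement is true.

True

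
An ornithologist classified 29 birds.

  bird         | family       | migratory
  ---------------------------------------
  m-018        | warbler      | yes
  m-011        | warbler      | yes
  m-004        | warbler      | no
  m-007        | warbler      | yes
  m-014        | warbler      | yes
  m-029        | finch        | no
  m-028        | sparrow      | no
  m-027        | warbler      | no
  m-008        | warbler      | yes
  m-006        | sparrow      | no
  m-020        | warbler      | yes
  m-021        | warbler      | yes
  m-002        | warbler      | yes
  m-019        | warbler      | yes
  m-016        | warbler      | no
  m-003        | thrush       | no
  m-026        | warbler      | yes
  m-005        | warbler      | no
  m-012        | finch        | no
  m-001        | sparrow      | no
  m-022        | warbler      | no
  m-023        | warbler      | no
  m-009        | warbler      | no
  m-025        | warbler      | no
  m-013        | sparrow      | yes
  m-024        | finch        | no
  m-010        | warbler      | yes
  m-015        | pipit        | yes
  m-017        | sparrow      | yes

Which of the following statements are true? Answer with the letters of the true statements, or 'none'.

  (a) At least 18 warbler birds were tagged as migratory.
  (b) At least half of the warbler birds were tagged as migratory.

(b)

|A| = 19, |A ∩ B| = 11, |A ∖ B| = 8.
(a) |A ∩ B| ≥ 18: fails.
(b) |A ∩ B| ≥ |A ∖ B|: holds.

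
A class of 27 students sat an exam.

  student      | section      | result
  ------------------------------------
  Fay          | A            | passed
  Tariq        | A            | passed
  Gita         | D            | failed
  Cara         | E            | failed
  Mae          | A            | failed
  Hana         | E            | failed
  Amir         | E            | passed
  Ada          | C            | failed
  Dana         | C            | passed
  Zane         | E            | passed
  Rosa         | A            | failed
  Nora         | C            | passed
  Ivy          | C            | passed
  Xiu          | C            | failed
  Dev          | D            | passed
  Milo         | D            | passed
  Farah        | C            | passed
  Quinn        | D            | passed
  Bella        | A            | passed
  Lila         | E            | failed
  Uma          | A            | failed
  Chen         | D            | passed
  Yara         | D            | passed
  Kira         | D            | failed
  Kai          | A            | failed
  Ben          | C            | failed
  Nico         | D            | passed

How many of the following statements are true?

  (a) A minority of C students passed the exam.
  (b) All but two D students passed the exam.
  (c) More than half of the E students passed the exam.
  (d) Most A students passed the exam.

1

(a) C: |A| = 7, |A ∩ B| = 4; needs |A ∩ B| < |A ∖ B| — false.
(b) D: |A| = 8, |A ∩ B| = 6; needs |A ∖ B| = 2 — true.
(c) E: |A| = 5, |A ∩ B| = 2; needs |A ∩ B| > |A ∖ B| — false.
(d) A: |A| = 7, |A ∩ B| = 3; needs |A ∩ B| > |A ∖ B| — false.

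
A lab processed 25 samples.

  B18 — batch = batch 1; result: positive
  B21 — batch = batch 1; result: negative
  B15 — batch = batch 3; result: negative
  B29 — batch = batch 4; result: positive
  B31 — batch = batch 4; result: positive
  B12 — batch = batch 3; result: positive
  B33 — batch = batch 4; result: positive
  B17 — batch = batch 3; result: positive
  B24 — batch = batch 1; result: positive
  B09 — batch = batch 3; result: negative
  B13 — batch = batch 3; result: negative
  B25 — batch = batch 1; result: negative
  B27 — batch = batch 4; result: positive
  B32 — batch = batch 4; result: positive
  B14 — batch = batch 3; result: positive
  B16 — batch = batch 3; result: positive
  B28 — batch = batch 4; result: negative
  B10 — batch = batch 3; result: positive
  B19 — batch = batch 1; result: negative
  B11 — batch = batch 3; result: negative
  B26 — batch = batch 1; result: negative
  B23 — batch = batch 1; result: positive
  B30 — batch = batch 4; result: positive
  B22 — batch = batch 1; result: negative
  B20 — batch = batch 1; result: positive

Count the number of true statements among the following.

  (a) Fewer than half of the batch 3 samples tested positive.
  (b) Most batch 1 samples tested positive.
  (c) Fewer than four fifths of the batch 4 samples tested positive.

0

(a) batch 3: |A| = 9, |A ∩ B| = 5; needs |A ∩ B| < |A ∖ B| — false.
(b) batch 1: |A| = 9, |A ∩ B| = 4; needs |A ∩ B| > |A ∖ B| — false.
(c) batch 4: |A| = 7, |A ∩ B| = 6; needs |A ∩ B| / |A| < 4/5 — false.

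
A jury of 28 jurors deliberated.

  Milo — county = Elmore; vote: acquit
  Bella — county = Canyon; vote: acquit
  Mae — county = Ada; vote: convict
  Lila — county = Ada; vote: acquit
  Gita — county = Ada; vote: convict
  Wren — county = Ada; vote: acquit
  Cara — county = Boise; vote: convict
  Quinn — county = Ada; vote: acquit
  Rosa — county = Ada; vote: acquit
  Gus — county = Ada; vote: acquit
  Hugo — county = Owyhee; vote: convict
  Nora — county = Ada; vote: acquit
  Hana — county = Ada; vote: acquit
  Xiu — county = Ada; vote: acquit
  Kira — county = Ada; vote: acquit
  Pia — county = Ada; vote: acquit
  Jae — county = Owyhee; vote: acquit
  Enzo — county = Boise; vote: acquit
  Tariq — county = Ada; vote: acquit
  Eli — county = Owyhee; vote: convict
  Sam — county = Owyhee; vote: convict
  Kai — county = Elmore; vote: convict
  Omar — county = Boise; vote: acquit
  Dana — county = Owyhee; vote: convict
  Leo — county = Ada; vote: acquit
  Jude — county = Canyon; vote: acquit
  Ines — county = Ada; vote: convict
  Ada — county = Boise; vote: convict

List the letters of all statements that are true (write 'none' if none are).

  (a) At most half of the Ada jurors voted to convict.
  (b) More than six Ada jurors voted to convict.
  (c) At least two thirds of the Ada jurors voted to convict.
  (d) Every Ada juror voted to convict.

|A| = 15, |A ∩ B| = 3, |A ∖ B| = 12.
(a) |A ∩ B| ≤ |A ∖ B|: holds.
(b) |A ∩ B| > 6: fails.
(c) |A ∩ B| / |A| ≥ 2/3: fails.
(d) A ⊆ B, i.e. every element of A is in B (|A ∖ B| = 0): fails.

(a)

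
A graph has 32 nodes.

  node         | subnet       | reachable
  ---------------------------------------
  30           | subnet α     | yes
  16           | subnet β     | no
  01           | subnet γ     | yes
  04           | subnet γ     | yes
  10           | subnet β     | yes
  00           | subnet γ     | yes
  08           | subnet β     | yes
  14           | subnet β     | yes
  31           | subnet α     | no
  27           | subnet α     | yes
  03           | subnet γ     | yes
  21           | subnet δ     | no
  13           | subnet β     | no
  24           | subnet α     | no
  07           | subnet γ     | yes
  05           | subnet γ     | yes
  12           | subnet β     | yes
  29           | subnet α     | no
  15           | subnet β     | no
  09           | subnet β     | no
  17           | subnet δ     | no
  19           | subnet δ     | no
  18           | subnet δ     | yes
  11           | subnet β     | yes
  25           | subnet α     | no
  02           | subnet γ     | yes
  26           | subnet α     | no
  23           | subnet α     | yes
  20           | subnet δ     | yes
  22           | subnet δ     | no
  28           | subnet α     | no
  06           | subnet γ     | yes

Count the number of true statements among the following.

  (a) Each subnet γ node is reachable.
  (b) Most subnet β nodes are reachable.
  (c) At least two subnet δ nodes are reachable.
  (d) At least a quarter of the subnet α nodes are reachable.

4

(a) subnet γ: |A| = 8, |A ∩ B| = 8; needs A ⊆ B, i.e. every element of A is in B (|A ∖ B| = 0) — true.
(b) subnet β: |A| = 9, |A ∩ B| = 5; needs |A ∩ B| > |A ∖ B| — true.
(c) subnet δ: |A| = 6, |A ∩ B| = 2; needs |A ∩ B| ≥ 2 — true.
(d) subnet α: |A| = 9, |A ∩ B| = 3; needs |A ∩ B| / |A| ≥ 1/4 — true.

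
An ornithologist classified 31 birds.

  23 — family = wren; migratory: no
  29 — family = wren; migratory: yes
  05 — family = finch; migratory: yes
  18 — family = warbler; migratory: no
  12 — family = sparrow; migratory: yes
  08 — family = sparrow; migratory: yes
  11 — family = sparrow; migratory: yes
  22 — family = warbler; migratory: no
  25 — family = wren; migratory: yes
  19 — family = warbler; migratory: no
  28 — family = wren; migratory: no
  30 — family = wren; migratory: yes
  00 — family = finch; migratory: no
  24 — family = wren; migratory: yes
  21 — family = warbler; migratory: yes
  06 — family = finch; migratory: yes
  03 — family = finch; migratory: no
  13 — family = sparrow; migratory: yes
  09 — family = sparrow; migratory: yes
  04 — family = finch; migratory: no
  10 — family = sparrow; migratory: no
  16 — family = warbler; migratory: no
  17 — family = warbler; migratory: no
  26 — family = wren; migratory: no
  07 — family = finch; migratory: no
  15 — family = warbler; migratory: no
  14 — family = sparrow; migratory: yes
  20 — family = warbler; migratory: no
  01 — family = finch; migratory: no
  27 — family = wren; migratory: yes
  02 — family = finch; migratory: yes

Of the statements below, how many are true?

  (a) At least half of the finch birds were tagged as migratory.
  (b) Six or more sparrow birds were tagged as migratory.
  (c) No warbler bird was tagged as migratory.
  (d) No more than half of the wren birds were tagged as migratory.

1

(a) finch: |A| = 8, |A ∩ B| = 3; needs |A ∩ B| ≥ |A ∖ B| — false.
(b) sparrow: |A| = 7, |A ∩ B| = 6; needs |A ∩ B| ≥ 6 — true.
(c) warbler: |A| = 8, |A ∩ B| = 1; needs A ∩ B = ∅ (|A ∩ B| = 0) — false.
(d) wren: |A| = 8, |A ∩ B| = 5; needs |A ∩ B| ≤ |A ∖ B| — false.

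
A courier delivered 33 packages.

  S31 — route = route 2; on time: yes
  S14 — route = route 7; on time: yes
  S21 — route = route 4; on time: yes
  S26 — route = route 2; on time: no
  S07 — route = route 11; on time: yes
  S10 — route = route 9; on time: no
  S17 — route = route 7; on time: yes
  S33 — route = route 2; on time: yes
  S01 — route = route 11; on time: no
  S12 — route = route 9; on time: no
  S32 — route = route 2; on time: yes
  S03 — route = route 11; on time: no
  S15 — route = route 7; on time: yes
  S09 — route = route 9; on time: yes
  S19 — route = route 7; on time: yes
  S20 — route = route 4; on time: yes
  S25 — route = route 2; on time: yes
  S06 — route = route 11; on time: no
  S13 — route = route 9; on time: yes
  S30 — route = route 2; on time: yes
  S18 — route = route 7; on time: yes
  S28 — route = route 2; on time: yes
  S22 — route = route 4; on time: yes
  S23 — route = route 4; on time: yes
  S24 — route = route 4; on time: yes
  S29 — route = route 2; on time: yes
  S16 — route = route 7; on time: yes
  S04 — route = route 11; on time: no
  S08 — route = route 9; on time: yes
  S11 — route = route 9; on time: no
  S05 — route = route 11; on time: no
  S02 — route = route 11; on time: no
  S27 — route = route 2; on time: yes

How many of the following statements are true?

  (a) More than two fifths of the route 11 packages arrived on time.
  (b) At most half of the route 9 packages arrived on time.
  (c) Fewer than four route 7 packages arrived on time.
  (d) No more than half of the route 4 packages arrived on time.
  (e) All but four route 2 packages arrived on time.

1

(a) route 11: |A| = 7, |A ∩ B| = 1; needs |A ∩ B| / |A| > 2/5 — false.
(b) route 9: |A| = 6, |A ∩ B| = 3; needs |A ∩ B| ≤ |A ∖ B| — true.
(c) route 7: |A| = 6, |A ∩ B| = 6; needs |A ∩ B| < 4 — false.
(d) route 4: |A| = 5, |A ∩ B| = 5; needs |A ∩ B| ≤ |A ∖ B| — false.
(e) route 2: |A| = 9, |A ∩ B| = 8; needs |A ∖ B| = 4 — false.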